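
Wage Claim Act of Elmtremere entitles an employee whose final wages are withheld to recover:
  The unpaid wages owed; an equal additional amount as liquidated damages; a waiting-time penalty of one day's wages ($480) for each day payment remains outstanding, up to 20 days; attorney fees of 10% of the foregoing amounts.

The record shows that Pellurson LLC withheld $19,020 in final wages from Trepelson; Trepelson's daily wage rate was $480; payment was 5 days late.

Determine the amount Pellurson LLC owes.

Total award: $44,484

Liquidated damages (equal amount): $19,020
Penalty days: min(5, 20) = 5
Waiting-time penalty: 5 × $480 = $2,400
Subtotal: $19,020 + $19,020 + $2,400 = $40,440
Attorney fees: 10% of $40,440 = $4,044
Total award: $40,440 + $4,044 = $44,484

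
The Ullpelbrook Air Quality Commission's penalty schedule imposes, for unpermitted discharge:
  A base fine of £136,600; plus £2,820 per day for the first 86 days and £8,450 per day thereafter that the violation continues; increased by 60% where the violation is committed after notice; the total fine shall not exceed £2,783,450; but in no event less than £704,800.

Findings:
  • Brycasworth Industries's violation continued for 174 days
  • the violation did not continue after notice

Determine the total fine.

£1,122,720

First 86 days: 86 × £2,820 = £242,520
Remaining days: (174 − 86) × £8,450 = £743,600
Per-day component: £242,520 + £743,600 = £986,120
Base plus per-day: £136,600 + £986,120 = £1,122,720
The violation did not continue after notice: no 60% increase.
Cap at £2,783,450: £1,122,720 is within the cap, no reduction.
Minimum £704,800: £1,122,720 meets the minimum, no increase.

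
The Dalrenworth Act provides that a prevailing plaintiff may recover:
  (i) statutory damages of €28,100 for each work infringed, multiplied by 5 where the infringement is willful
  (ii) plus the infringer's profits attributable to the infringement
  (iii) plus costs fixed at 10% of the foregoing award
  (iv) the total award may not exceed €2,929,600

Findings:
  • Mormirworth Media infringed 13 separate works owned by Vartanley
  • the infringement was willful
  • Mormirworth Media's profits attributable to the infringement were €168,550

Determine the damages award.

Statutory damages: 13 × €28,100 = €365,300
Multiplied by 5: 5 × €365,300 = €1,826,500
Combined award: €1,826,500 + €168,550 = €1,995,050
Costs: 10% of €1,995,050 = €199,505
Award plus costs: €1,995,050 + €199,505 = €2,194,555
Cap at €2,929,600: €2,194,555 is within the cap, no reduction.

€2,194,555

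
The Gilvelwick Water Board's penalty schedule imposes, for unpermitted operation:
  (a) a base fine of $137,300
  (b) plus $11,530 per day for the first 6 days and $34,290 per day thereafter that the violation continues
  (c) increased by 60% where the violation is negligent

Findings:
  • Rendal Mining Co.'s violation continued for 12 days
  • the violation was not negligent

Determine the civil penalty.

First 6 days: 6 × $11,530 = $69,180
Remaining days: (12 − 6) × $34,290 = $205,740
Per-day component: $69,180 + $205,740 = $274,920
Base plus per-day: $137,300 + $274,920 = $412,220
The violation was not negligent: no 60% increase.

$412,220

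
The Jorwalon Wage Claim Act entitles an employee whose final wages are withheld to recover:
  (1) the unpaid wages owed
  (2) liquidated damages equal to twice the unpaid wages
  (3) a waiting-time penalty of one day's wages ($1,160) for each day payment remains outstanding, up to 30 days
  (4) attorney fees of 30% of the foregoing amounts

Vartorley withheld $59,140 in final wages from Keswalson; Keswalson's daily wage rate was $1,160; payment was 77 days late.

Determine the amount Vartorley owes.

Doubled: 2 × $59,140 = $118,280
Penalty days: min(77, 30) = 30
Waiting-time penalty: 30 × $1,160 = $34,800
Subtotal: $59,140 + $118,280 + $34,800 = $212,220
Attorney fees: 30% of $212,220 = $63,666
Total award: $212,220 + $63,666 = $275,886

$275,886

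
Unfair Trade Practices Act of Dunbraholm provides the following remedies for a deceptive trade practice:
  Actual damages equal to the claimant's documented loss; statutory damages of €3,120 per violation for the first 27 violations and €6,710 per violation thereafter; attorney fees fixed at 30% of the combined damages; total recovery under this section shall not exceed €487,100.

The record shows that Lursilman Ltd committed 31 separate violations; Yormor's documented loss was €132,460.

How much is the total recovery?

€316,602

First 27 violations: 27 × €3,120 = €84,240
Remaining violations: (31 − 27) × €6,710 = €26,840
Statutory damages: €84,240 + €26,840 = €111,080
Combined damages: €132,460 + €111,080 = €243,540
Attorney fees: 30% of €243,540 = €73,062
Total before cap: €243,540 + €73,062 = €316,602
Cap at €487,100: €316,602 is within the cap, no reduction.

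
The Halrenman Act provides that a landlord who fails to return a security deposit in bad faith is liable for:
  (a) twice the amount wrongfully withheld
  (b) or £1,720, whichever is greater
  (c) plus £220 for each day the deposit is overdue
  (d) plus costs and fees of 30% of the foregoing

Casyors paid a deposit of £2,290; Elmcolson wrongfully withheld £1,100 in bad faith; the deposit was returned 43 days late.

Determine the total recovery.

£15,158

Doubled: 2 × £1,100 = £2,200
Minimum £1,720: £2,200 meets the minimum, no increase.
Late-return penalty: 43 × £220 = £9,460
Damages plus late penalty: £2,200 + £9,460 = £11,660
Costs and fees: 30% of £11,660 = £3,498
Total recovery: £11,660 + £3,498 = £15,158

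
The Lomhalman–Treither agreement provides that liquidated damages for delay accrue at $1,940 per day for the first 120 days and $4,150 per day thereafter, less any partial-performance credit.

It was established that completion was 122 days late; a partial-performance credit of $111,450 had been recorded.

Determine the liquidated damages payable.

First 120 days: 120 × $1,940 = $232,800
Remaining days: (122 − 120) × $4,150 = $8,300
Accrued per-day damages: $232,800 + $8,300 = $241,100
Less partial-performance credit: $241,100 − $111,450 = $129,650

$129,650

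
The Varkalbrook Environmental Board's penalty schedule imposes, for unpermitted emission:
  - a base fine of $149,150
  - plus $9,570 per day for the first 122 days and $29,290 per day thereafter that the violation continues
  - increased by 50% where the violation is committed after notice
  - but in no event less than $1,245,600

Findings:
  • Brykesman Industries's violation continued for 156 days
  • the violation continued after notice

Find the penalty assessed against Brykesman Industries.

$3,468,825

First 122 days: 122 × $9,570 = $1,167,540
Remaining days: (156 − 122) × $29,290 = $995,860
Per-day component: $1,167,540 + $995,860 = $2,163,400
Base plus per-day: $149,150 + $2,163,400 = $2,312,550
Enhancement: 50% of $2,312,550 = $1,156,275
Enhanced fine: $2,312,550 + $1,156,275 = $3,468,825
Minimum $1,245,600: $3,468,825 meets the minimum, no increase.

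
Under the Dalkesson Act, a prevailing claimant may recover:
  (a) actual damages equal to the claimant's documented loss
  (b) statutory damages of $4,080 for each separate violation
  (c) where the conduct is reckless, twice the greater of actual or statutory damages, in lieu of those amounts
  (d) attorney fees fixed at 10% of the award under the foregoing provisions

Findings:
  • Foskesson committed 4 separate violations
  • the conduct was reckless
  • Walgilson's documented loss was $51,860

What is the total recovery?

Statutory damages: 4 × $4,080 = $16,320
Greater of actual damages ($51,860) or statutory damages ($16,320): $51,860
Doubled: 2 × $51,860 = $103,720
Attorney fees: 10% of $103,720 = $10,372
Total recovery: $103,720 + $10,372 = $114,092

$114,092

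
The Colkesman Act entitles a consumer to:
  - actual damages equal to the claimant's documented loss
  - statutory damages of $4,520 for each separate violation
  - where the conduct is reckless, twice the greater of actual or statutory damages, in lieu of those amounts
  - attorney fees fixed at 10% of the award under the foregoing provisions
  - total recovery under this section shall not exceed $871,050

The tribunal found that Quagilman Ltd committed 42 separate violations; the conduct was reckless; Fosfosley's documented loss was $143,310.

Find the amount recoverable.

Statutory damages: 42 × $4,520 = $189,840
Greater of actual damages ($143,310) or statutory damages ($189,840): $189,840
Doubled: 2 × $189,840 = $379,680
Attorney fees: 10% of $379,680 = $37,968
Total before cap: $379,680 + $37,968 = $417,648
Cap at $871,050: $417,648 is within the cap, no reduction.

$417,648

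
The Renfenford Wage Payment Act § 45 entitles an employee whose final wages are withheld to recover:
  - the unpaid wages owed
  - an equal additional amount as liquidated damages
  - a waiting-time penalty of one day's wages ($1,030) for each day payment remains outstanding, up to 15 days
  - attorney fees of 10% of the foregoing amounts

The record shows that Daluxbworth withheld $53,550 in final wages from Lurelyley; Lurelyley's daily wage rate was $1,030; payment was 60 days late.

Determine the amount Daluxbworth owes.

$134,805

Liquidated damages (equal amount): $53,550
Penalty days: min(60, 15) = 15
Waiting-time penalty: 15 × $1,030 = $15,450
Subtotal: $53,550 + $53,550 + $15,450 = $122,550
Attorney fees: 10% of $122,550 = $12,255
Total award: $122,550 + $12,255 = $134,805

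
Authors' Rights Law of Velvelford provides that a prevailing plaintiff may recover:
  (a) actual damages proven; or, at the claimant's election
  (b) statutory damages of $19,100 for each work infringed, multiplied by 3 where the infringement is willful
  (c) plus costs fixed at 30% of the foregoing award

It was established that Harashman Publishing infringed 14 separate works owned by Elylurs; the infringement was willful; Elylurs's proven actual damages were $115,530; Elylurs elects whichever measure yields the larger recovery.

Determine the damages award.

$1,042,860

Statutory damages: 14 × $19,100 = $267,400
Trebled: 3 × $267,400 = $802,200
Greater of actual damages ($115,530) or enhanced statutory damages ($802,200): $802,200
Costs: 30% of $802,200 = $240,660
Award plus costs: $802,200 + $240,660 = $1,042,860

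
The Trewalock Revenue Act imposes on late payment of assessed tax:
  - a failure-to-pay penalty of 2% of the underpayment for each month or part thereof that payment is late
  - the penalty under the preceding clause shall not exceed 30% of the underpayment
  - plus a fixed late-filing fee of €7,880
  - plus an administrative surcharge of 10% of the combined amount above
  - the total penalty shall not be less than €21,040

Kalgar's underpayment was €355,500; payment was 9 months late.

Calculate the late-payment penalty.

Accrued rate: 2% × 9 = 18%, capped at 30% → 18%
Failure-to-pay penalty: 18% of €355,500 = €63,990
Penalty before surcharge: €63,990 + €7,880 = €71,870
Administrative surcharge: 10% of €71,870 = €7,187
Total penalty: €71,870 + €7,187 = €79,057
Minimum €21,040: €79,057 meets the minimum, no increase.

€79,057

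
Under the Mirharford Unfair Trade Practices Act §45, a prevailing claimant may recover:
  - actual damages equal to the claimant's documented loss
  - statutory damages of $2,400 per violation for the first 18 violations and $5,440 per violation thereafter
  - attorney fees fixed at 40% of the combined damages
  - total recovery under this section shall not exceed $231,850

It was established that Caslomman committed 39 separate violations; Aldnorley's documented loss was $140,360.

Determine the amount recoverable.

$231,850

First 18 violations: 18 × $2,400 = $43,200
Remaining violations: (39 − 18) × $5,440 = $114,240
Statutory damages: $43,200 + $114,240 = $157,440
Combined damages: $140,360 + $157,440 = $297,800
Attorney fees: 40% of $297,800 = $119,120
Total before cap: $297,800 + $119,120 = $416,920
Cap at $231,850: $416,920 exceeds the cap → $231,850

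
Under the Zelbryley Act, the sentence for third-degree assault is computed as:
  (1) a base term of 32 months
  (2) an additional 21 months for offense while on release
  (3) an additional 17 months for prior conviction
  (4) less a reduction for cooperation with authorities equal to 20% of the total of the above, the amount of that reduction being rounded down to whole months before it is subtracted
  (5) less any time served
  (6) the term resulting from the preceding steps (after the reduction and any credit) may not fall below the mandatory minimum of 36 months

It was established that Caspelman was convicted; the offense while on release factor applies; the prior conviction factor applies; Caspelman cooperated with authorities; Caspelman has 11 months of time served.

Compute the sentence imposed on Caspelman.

Offense while on release enhancement: +21 months
Prior conviction enhancement: +17 months
Adjusted term: 32 months + 21 months + 17 months = 70 months
Cooperation with authorities reduction: 20% of 70 months = 14 months (rounded down)
After reduction: 70 − 14 = 56 months
Less time served: 56 months − 11 months = 45 months
Minimum 36 months: 45 months meets the minimum, no increase.

45 months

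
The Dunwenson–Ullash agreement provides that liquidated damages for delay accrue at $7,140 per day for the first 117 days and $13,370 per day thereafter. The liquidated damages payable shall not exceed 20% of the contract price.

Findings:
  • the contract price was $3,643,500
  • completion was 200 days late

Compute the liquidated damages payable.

First 117 days: 117 × $7,140 = $835,380
Remaining days: (200 − 117) × $13,370 = $1,109,710
Accrued per-day damages: $835,380 + $1,109,710 = $1,945,090
Cap: 20% of $3,643,500 = $728,700
Cap at $728,700: $1,945,090 exceeds the cap → $728,700

Liquidated damages: $728,700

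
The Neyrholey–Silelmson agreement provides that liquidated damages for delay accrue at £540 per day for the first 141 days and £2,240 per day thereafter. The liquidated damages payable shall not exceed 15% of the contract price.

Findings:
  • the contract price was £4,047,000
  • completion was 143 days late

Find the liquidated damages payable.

£80,620

First 141 days: 141 × £540 = £76,140
Remaining days: (143 − 141) × £2,240 = £4,480
Accrued per-day damages: £76,140 + £4,480 = £80,620
Cap: 15% of £4,047,000 = £607,050
Cap at £607,050: £80,620 is within the cap, no reduction.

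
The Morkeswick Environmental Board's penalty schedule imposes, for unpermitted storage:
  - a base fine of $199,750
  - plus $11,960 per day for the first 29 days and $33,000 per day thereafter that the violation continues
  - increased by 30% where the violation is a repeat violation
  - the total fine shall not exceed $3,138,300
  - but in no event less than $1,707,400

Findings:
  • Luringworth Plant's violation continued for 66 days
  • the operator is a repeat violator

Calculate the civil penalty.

First 29 days: 29 × $11,960 = $346,840
Remaining days: (66 − 29) × $33,000 = $1,221,000
Per-day component: $346,840 + $1,221,000 = $1,567,840
Base plus per-day: $199,750 + $1,567,840 = $1,767,590
Enhancement: 30% of $1,767,590 = $530,277
Enhanced fine: $1,767,590 + $530,277 = $2,297,867
Cap at $3,138,300: $2,297,867 is within the cap, no reduction.
Minimum $1,707,400: $2,297,867 meets the minimum, no increase.

Civil penalty: $2,297,867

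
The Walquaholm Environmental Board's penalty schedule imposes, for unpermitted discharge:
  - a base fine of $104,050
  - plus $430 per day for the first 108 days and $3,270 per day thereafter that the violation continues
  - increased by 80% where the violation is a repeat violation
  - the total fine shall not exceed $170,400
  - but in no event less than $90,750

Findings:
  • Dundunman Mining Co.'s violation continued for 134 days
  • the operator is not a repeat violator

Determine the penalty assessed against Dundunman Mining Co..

$170,400

First 108 days: 108 × $430 = $46,440
Remaining days: (134 − 108) × $3,270 = $85,020
Per-day component: $46,440 + $85,020 = $131,460
Base plus per-day: $104,050 + $131,460 = $235,510
The operator is not a repeat violator: no 80% increase.
Cap at $170,400: $235,510 exceeds the cap → $170,400
Minimum $90,750: $170,400 meets the minimum, no increase.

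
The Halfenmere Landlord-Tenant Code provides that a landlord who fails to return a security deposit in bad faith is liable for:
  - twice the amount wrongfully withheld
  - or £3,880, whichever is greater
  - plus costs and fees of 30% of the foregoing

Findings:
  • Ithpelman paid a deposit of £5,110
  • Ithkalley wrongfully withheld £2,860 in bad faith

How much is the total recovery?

£7,436

Doubled: 2 × £2,860 = £5,720
Minimum £3,880: £5,720 meets the minimum, no increase.
Costs and fees: 30% of £5,720 = £1,716
Total recovery: £5,720 + £1,716 = £7,436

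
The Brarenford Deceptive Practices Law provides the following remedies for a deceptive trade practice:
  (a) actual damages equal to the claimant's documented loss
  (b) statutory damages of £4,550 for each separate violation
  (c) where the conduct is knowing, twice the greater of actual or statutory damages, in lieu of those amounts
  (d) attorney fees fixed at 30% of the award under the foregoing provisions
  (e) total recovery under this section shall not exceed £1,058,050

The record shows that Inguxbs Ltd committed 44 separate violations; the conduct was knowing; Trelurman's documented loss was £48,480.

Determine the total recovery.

£520,520

Statutory damages: 44 × £4,550 = £200,200
Greater of actual damages (£48,480) or statutory damages (£200,200): £200,200
Doubled: 2 × £200,200 = £400,400
Attorney fees: 30% of £400,400 = £120,120
Total before cap: £400,400 + £120,120 = £520,520
Cap at £1,058,050: £520,520 is within the cap, no reduction.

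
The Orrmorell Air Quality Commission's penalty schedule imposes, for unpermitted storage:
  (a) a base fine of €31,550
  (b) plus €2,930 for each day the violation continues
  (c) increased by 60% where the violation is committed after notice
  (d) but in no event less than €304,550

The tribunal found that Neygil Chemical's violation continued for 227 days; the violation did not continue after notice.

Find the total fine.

Per-day component: 227 × €2,930 = €665,110
Base plus per-day: €31,550 + €665,110 = €696,660
The violation did not continue after notice: no 60% increase.
Minimum €304,550: €696,660 meets the minimum, no increase.

€696,660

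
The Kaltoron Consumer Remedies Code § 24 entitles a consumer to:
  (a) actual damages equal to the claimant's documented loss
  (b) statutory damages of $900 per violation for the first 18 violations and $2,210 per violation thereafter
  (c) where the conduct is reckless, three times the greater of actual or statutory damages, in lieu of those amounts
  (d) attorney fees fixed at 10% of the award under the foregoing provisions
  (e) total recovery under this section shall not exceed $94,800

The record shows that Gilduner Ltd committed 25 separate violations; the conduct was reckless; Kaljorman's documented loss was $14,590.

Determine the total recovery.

First 18 violations: 18 × $900 = $16,200
Remaining violations: (25 − 18) × $2,210 = $15,470
Statutory damages: $16,200 + $15,470 = $31,670
Greater of actual damages ($14,590) or statutory damages ($31,670): $31,670
Trebled: 3 × $31,670 = $95,010
Attorney fees: 10% of $95,010 = $9,501
Total before cap: $95,010 + $9,501 = $104,511
Cap at $94,800: $104,511 exceeds the cap → $94,800

$94,800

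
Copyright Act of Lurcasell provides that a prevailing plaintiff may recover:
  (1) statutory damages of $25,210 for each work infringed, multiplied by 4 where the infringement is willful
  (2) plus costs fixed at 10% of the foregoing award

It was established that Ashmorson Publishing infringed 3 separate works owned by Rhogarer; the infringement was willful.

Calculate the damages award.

Statutory damages: 3 × $25,210 = $75,630
Multiplied by 4: 4 × $75,630 = $302,520
Costs: 10% of $302,520 = $30,252
Award plus costs: $302,520 + $30,252 = $332,772

$332,772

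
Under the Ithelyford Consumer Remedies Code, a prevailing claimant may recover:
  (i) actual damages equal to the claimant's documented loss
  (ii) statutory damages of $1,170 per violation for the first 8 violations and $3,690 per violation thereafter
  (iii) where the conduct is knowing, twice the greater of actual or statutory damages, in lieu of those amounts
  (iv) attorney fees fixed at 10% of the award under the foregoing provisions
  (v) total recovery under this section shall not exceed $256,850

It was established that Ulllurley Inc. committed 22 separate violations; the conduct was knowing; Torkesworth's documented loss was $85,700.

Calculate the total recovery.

$188,540

First 8 violations: 8 × $1,170 = $9,360
Remaining violations: (22 − 8) × $3,690 = $51,660
Statutory damages: $9,360 + $51,660 = $61,020
Greater of actual damages ($85,700) or statutory damages ($61,020): $85,700
Doubled: 2 × $85,700 = $171,400
Attorney fees: 10% of $171,400 = $17,140
Total before cap: $171,400 + $17,140 = $188,540
Cap at $256,850: $188,540 is within the cap, no reduction.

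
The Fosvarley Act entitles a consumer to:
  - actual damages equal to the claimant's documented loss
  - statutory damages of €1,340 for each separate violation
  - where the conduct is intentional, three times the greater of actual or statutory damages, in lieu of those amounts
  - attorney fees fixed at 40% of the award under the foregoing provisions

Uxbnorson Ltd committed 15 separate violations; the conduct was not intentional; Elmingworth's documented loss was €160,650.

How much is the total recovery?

€253,050

Statutory damages: 15 × €1,340 = €20,100
Conduct not intentional: the in-lieu enhancement does not apply.
Actual plus statutory damages: €160,650 + €20,100 = €180,750
Attorney fees: 40% of €180,750 = €72,300
Total recovery: €180,750 + €72,300 = €253,050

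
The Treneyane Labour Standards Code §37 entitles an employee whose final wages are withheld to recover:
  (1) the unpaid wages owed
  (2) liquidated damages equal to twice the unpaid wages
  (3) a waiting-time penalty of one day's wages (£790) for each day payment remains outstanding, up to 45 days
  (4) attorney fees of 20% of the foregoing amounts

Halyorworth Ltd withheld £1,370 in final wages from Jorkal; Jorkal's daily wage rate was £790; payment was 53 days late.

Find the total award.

Doubled: 2 × £1,370 = £2,740
Penalty days: min(53, 45) = 45
Waiting-time penalty: 45 × £790 = £35,550
Subtotal: £1,370 + £2,740 + £35,550 = £39,660
Attorney fees: 20% of £39,660 = £7,932
Total award: £39,660 + £7,932 = £47,592

£47,592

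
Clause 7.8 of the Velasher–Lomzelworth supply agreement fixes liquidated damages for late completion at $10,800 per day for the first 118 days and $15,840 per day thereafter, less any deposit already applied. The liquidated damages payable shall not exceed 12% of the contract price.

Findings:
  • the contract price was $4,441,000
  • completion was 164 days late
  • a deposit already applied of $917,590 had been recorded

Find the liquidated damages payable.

Liquidated damages: $532,920

First 118 days: 118 × $10,800 = $1,274,400
Remaining days: (164 − 118) × $15,840 = $728,640
Accrued per-day damages: $1,274,400 + $728,640 = $2,003,040
Less deposit already applied: $2,003,040 − $917,590 = $1,085,450
Cap: 12% of $4,441,000 = $532,920
Cap at $532,920: $1,085,450 exceeds the cap → $532,920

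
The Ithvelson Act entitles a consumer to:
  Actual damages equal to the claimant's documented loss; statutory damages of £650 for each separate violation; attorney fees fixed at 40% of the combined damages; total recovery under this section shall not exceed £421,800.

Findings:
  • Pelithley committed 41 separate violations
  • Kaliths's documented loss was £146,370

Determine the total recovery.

Statutory damages: 41 × £650 = £26,650
Combined damages: £146,370 + £26,650 = £173,020
Attorney fees: 40% of £173,020 = £69,208
Total before cap: £173,020 + £69,208 = £242,228
Cap at £421,800: £242,228 is within the cap, no reduction.

£242,228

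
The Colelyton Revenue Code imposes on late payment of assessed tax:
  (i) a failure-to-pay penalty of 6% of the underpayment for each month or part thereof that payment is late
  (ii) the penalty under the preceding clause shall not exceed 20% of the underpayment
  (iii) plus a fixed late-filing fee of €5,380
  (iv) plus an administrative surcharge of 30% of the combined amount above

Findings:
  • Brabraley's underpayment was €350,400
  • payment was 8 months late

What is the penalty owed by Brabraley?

Accrued rate: 6% × 8 = 48%, capped at 20% → 20%
Failure-to-pay penalty: 20% of €350,400 = €70,080
Penalty before surcharge: €70,080 + €5,380 = €75,460
Administrative surcharge: 30% of €75,460 = €22,638
Total penalty: €75,460 + €22,638 = €98,098

€98,098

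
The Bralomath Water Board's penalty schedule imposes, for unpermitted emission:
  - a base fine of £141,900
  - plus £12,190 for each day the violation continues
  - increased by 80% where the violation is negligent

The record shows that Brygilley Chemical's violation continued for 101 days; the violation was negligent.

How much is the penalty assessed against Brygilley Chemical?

Per-day component: 101 × £12,190 = £1,231,190
Base plus per-day: £141,900 + £1,231,190 = £1,373,090
Enhancement: 80% of £1,373,090 = £1,098,472
Enhanced fine: £1,373,090 + £1,098,472 = £2,471,562

£2,471,562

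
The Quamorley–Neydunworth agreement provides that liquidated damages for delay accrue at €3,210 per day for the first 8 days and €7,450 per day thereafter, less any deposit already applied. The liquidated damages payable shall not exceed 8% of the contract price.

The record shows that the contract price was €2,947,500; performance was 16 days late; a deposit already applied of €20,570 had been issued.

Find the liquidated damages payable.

Liquidated damages: €64,710

First 8 days: 8 × €3,210 = €25,680
Remaining days: (16 − 8) × €7,450 = €59,600
Accrued per-day damages: €25,680 + €59,600 = €85,280
Less deposit already applied: €85,280 − €20,570 = €64,710
Cap: 8% of €2,947,500 = €235,800
Cap at €235,800: €64,710 is within the cap, no reduction.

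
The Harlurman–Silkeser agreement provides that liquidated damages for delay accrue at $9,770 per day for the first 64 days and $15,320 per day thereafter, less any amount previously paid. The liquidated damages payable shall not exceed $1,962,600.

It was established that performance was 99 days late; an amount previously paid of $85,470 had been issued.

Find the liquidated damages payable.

$1,076,010

First 64 days: 64 × $9,770 = $625,280
Remaining days: (99 − 64) × $15,320 = $536,200
Accrued per-day damages: $625,280 + $536,200 = $1,161,480
Less amount previously paid: $1,161,480 − $85,470 = $1,076,010
Cap at $1,962,600: $1,076,010 is within the cap, no reduction.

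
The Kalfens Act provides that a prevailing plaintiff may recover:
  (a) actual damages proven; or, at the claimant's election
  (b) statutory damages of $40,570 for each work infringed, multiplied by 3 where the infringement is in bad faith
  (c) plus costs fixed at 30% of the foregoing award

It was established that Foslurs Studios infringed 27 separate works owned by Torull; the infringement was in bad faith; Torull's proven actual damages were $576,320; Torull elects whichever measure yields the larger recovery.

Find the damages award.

Statutory damages: 27 × $40,570 = $1,095,390
Trebled: 3 × $1,095,390 = $3,286,170
Greater of actual damages ($576,320) or enhanced statutory damages ($3,286,170): $3,286,170
Costs: 30% of $3,286,170 = $985,851
Award plus costs: $3,286,170 + $985,851 = $4,272,021

$4,272,021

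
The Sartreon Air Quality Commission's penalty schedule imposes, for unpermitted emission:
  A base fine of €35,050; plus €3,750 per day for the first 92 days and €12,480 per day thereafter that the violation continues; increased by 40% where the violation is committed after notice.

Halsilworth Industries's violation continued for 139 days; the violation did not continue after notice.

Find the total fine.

€966,610

First 92 days: 92 × €3,750 = €345,000
Remaining days: (139 − 92) × €12,480 = €586,560
Per-day component: €345,000 + €586,560 = €931,560
Base plus per-day: €35,050 + €931,560 = €966,610
The violation did not continue after notice: no 40% increase.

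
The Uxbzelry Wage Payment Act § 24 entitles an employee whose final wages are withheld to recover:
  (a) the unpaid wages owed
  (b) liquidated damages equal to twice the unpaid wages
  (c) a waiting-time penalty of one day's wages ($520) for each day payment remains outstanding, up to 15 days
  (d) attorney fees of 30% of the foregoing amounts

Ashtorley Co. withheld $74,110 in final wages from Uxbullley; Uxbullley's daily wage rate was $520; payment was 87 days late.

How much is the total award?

$299,169

Doubled: 2 × $74,110 = $148,220
Penalty days: min(87, 15) = 15
Waiting-time penalty: 15 × $520 = $7,800
Subtotal: $74,110 + $148,220 + $7,800 = $230,130
Attorney fees: 30% of $230,130 = $69,039
Total award: $230,130 + $69,039 = $299,169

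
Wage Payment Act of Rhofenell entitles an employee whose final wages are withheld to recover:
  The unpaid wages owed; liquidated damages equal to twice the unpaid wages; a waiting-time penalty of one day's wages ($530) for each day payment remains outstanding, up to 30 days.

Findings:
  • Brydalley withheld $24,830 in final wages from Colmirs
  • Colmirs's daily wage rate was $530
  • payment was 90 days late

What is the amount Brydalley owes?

Doubled: 2 × $24,830 = $49,660
Penalty days: min(90, 30) = 30
Waiting-time penalty: 30 × $530 = $15,900
Total award: $24,830 + $49,660 + $15,900 = $90,390

$90,390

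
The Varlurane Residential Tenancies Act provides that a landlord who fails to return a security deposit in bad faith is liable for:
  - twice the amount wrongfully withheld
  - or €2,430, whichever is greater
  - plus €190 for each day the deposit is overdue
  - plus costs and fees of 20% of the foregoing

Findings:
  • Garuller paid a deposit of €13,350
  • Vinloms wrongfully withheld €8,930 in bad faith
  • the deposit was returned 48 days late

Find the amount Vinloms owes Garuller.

€32,376

Doubled: 2 × €8,930 = €17,860
Minimum €2,430: €17,860 meets the minimum, no increase.
Late-return penalty: 48 × €190 = €9,120
Damages plus late penalty: €17,860 + €9,120 = €26,980
Costs and fees: 20% of €26,980 = €5,396
Total recovery: €26,980 + €5,396 = €32,376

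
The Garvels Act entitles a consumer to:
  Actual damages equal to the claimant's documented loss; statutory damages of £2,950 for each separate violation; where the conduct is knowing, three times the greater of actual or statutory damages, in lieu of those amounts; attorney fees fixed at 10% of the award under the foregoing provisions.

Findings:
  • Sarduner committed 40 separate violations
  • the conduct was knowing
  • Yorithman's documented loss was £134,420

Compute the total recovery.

Statutory damages: 40 × £2,950 = £118,000
Greater of actual damages (£134,420) or statutory damages (£118,000): £134,420
Trebled: 3 × £134,420 = £403,260
Attorney fees: 10% of £403,260 = £40,326
Total recovery: £403,260 + £40,326 = £443,586

£443,586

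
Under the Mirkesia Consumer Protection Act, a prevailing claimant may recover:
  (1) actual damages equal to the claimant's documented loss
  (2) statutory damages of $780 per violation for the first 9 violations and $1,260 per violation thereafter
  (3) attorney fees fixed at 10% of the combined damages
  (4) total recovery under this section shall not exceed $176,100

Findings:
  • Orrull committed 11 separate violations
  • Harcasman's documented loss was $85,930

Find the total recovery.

$105,017

First 9 violations: 9 × $780 = $7,020
Remaining violations: (11 − 9) × $1,260 = $2,520
Statutory damages: $7,020 + $2,520 = $9,540
Combined damages: $85,930 + $9,540 = $95,470
Attorney fees: 10% of $95,470 = $9,547
Total before cap: $95,470 + $9,547 = $105,017
Cap at $176,100: $105,017 is within the cap, no reduction.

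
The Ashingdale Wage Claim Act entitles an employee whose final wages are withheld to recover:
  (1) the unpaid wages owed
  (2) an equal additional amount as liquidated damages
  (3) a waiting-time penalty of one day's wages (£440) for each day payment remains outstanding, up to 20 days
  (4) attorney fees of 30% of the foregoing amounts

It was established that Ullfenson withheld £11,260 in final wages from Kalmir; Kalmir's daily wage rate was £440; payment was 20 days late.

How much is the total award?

Liquidated damages (equal amount): £11,260
Penalty days: min(20, 20) = 20
Waiting-time penalty: 20 × £440 = £8,800
Subtotal: £11,260 + £11,260 + £8,800 = £31,320
Attorney fees: 30% of £31,320 = £9,396
Total award: £31,320 + £9,396 = £40,716

£40,716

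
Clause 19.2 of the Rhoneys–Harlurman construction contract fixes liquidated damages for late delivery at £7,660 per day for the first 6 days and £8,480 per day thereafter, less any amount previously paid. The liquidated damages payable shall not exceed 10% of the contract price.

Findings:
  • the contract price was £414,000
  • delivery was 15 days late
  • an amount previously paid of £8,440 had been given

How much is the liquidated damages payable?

£41,400

First 6 days: 6 × £7,660 = £45,960
Remaining days: (15 − 6) × £8,480 = £76,320
Accrued per-day damages: £45,960 + £76,320 = £122,280
Less amount previously paid: £122,280 − £8,440 = £113,840
Cap: 10% of £414,000 = £41,400
Cap at £41,400: £113,840 exceeds the cap → £41,400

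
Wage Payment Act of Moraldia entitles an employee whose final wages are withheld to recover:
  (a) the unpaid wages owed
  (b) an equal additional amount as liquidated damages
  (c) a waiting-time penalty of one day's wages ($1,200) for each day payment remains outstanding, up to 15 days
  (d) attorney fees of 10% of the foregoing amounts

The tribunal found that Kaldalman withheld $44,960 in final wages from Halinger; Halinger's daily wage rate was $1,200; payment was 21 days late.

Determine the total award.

Liquidated damages (equal amount): $44,960
Penalty days: min(21, 15) = 15
Waiting-time penalty: 15 × $1,200 = $18,000
Subtotal: $44,960 + $44,960 + $18,000 = $107,920
Attorney fees: 10% of $107,920 = $10,792
Total award: $107,920 + $10,792 = $118,712

Total award: $118,712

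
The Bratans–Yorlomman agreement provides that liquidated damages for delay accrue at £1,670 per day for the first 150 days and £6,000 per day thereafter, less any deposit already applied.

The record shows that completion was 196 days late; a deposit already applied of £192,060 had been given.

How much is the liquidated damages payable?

£334,440

First 150 days: 150 × £1,670 = £250,500
Remaining days: (196 − 150) × £6,000 = £276,000
Accrued per-day damages: £250,500 + £276,000 = £526,500
Less deposit already applied: £526,500 − £192,060 = £334,440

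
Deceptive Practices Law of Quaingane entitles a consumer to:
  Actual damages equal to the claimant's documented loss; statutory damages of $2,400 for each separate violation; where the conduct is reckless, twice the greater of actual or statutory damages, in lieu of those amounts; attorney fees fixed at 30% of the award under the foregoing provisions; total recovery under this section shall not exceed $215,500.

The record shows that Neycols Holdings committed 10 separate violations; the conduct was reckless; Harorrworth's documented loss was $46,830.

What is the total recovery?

Statutory damages: 10 × $2,400 = $24,000
Greater of actual damages ($46,830) or statutory damages ($24,000): $46,830
Doubled: 2 × $46,830 = $93,660
Attorney fees: 30% of $93,660 = $28,098
Total before cap: $93,660 + $28,098 = $121,758
Cap at $215,500: $121,758 is within the cap, no reduction.

$121,758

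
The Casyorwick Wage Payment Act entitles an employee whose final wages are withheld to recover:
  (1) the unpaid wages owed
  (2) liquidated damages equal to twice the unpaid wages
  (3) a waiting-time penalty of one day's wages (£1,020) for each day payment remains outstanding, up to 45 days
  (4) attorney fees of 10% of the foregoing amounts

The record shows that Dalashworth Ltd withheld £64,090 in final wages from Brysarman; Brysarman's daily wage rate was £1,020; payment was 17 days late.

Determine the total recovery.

£230,571

Doubled: 2 × £64,090 = £128,180
Penalty days: min(17, 45) = 17
Waiting-time penalty: 17 × £1,020 = £17,340
Subtotal: £64,090 + £128,180 + £17,340 = £209,610
Attorney fees: 10% of £209,610 = £20,961
Total award: £209,610 + £20,961 = £230,571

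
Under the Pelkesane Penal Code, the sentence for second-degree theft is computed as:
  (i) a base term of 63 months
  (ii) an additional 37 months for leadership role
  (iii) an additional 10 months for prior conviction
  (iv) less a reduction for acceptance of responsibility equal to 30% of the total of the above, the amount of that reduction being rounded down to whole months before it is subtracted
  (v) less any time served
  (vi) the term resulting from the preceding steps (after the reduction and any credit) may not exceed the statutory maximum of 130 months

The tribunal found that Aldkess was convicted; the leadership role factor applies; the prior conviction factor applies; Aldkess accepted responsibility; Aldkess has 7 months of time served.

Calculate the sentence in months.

Leadership role enhancement: +37 months
Prior conviction enhancement: +10 months
Adjusted term: 63 months + 37 months + 10 months = 110 months
Acceptance of responsibility reduction: 30% of 110 months = 33 months (rounded down)
After reduction: 110 − 33 = 77 months
Less time served: 77 months − 7 months = 70 months
Cap at 130 months: 70 months is within the cap, no reduction.

70 months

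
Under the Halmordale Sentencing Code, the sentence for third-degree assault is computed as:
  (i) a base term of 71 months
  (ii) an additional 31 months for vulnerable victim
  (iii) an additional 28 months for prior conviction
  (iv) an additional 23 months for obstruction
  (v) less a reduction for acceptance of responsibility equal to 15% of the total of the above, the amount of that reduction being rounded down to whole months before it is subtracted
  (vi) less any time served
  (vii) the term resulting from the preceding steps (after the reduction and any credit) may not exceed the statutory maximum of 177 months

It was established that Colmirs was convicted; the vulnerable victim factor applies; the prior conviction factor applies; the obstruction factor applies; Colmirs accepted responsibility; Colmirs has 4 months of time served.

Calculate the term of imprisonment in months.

Vulnerable victim enhancement: +31 months
Prior conviction enhancement: +28 months
Obstruction enhancement: +23 months
Adjusted term: 71 months + 31 months + 28 months + 23 months = 153 months
Acceptance of responsibility reduction: 15% of 153 months = 22 months (rounded down)
After reduction: 153 − 22 = 131 months
Less time served: 131 months − 4 months = 127 months
Cap at 177 months: 127 months is within the cap, no reduction.

127 months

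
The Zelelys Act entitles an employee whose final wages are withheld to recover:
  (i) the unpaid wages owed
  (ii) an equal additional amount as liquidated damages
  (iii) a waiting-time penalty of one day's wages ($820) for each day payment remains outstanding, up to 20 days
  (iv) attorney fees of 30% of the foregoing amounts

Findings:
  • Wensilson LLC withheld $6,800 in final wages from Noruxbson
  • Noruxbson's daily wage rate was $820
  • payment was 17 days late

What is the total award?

$35,802

Liquidated damages (equal amount): $6,800
Penalty days: min(17, 20) = 17
Waiting-time penalty: 17 × $820 = $13,940
Subtotal: $6,800 + $6,800 + $13,940 = $27,540
Attorney fees: 30% of $27,540 = $8,262
Total award: $27,540 + $8,262 = $35,802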